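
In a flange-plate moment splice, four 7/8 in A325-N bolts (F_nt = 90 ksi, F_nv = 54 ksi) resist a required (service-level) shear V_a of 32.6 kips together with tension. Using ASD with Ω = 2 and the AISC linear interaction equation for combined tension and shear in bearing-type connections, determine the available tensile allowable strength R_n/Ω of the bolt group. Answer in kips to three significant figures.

86.4 kips

A_b = π·0.875²/4 = 0.6013 in²; f_rv = 32.6 / (4 × 0.6013) = 13.55 ksi.
F'_nt = 1.3 F_nt − (Ω F_nt / F_nv) f_rv = 1.3·90 − (2·90/54)·13.55 = 71.82 ksi, capped at F_nt → F'_nt = 71.82 ksi.
R_n = F'_nt · A_b · n = 71.82 × 0.6013 × 4 = 172.8 kips.
Allowable strength R_n/Ω = 172.8 / 2 = 86.4 kips.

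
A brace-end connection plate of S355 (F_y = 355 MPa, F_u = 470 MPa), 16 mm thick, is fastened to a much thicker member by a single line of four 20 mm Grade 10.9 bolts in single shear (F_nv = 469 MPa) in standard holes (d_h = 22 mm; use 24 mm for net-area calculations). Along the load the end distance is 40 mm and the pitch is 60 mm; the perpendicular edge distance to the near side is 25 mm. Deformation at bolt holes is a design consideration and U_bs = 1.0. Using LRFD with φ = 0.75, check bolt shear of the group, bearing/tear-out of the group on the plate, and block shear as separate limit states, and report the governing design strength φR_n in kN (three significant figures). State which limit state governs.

442 kN (bolt shear governs)

Bolt shear: A_b = π·20²/4 = 314.2 mm²; R_n = 469 × 314.2 × 4 × 1 / 1000 = 589.4 kN → 0.75 × 589.4 = 442 kN.
Bearing: edge l_c = 29, r_n = 261.7 kN; interior l_c = 38, r_n = 342.9 kN; R_n = 261.7 + 3·342.9 = 1290 kN → 968 kN.
Block shear: A_gv = 3520, A_nv = 2176, A_nt = 208 mm²; R_n = min(0.6F_uA_nv, 0.6F_yA_gv) + U_bs·F_u·A_nt = 711.4 kN → 534 kN.
Bolt shear governs: 442 kN.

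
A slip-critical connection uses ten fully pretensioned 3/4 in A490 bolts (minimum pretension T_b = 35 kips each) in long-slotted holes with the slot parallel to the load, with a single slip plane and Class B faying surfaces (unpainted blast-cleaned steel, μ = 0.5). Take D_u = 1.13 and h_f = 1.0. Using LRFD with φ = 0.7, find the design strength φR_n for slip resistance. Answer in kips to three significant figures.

138 kips

R_n = μ · D_u · h_f · T_b · n_s · n_b = 0.5 × 1.13 × 1.0 × 35 × 1 × 10 = 197.8 kips.
Design strength φR_n = 0.7 × 197.8 = 138 kips.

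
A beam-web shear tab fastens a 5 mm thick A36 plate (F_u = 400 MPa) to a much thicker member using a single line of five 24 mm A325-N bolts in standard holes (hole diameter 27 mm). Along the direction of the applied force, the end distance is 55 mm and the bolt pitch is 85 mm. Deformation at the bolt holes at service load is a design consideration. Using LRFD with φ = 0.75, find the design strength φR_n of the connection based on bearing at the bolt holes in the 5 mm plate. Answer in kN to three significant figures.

Per bolt r_n = 1.2 l_c t F_u ≤ 2.4 d t F_u; upper limit = 2.4 × 24 × 5 × 400 / 1000 = 115.2 kN.
Edge bolt: l_c = 55 − 27/2 = 41.5 mm → 1.2 × 41.5 × 5 × 400 / 1000 = 99.6 → r_n = 99.6 kN.
Interior bolts: l_c = 85 − 27 = 58 mm → 1.2 × 58 × 5 × 400 / 1000 = 139.2 → r_n = 115.2 kN.
R_n = 1 × 99.6 + 4 × 115.2 = 560.4 kN.
Design strength φR_n = 0.75 × 560.4 = 420 kN.

420 kN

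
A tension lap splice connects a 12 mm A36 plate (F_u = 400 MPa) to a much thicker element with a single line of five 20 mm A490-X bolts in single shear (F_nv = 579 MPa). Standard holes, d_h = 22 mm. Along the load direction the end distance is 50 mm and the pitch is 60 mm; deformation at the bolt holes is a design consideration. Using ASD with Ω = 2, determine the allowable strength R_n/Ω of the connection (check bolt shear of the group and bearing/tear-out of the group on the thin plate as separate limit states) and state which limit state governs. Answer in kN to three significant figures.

455 kN (bolt shear governs)

Bolt shear: A_b = π·20²/4 = 314.2 mm²; R_n = 579 × 314.2 × 5 × 1 / 1000 = 909.5 kN → 909.5 / 2 = 455 kN.
Bearing (1.2 l_c t F_u ≤ 2.4 d t F_u): upper limit = 2.4·20·12·400 / 1000 = 230.4 kN.
  Edge l_c = 50 − 22/2 = 39 → r_n = 224.6 kN; interior l_c = 60 − 22 = 38 → r_n = 218.9 kN.
  R_n,bearing = 1·224.6 + 4·218.9 = 1100 kN → 1100 / 2 = 550 kN.
Bolt shear governs: 455 kN.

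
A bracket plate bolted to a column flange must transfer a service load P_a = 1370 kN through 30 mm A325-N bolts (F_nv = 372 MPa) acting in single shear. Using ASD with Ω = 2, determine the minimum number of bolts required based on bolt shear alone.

A_b = π·30²/4 = 706.9 mm².
Per-bolt allowable strength R_n/Ω = 372 × 706.9 × 1 / 1000 / 2 = 131.5 kN.
n ≥ 1370 / 131.5 = 10.42 → use 11 bolts.

11 bolts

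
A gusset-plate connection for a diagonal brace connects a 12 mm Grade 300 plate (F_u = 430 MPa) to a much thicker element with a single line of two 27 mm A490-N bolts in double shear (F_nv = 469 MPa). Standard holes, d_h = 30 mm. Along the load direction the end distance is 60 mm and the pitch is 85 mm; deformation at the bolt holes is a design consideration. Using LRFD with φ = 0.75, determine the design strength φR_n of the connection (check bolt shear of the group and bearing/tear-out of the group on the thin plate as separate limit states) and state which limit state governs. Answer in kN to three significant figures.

460 kN (bearing governs)

Bolt shear: A_b = π·27²/4 = 572.6 mm²; R_n = 469 × 572.6 × 2 × 2 / 1000 = 1074 kN → 0.75 × 1074 = 806 kN.
Bearing (1.2 l_c t F_u ≤ 2.4 d t F_u): upper limit = 2.4·27·12·430 / 1000 = 334.4 kN.
  Edge l_c = 60 − 30/2 = 45 → r_n = 278.6 kN; interior l_c = 85 − 30 = 55 → r_n = 334.4 kN.
  R_n,bearing = 1·278.6 + 1·334.4 = 613 kN → 0.75 × 613 = 460 kN.
Bearing governs: 460 kN.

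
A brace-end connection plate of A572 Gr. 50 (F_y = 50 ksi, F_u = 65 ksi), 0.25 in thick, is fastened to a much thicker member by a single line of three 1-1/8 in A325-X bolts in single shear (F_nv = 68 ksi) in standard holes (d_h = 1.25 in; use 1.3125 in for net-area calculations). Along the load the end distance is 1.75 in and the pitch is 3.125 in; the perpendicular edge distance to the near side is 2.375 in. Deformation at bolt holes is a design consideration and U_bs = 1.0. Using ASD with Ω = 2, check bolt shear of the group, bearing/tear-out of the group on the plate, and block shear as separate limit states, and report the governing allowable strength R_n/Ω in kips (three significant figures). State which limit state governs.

37 kips (block shear governs)

Bolt shear: A_b = π·1.125²/4 = 0.994 in²; R_n = 68 × 0.994 × 3 × 1 = 202.8 kips → 202.8 / 2 = 101 kips.
Bearing: edge l_c = 1.125, r_n = 21.94 kips; interior l_c = 1.875, r_n = 36.56 kips; R_n = 21.94 + 2·36.56 = 95.06 kips → 47.5 kips.
Block shear: A_gv = 2, A_nv = 1.18, A_nt = 0.4297 in²; R_n = min(0.6F_uA_nv, 0.6F_yA_gv) + U_bs·F_u·A_nt = 73.94 kips → 37 kips.
Block shear governs: 37 kips.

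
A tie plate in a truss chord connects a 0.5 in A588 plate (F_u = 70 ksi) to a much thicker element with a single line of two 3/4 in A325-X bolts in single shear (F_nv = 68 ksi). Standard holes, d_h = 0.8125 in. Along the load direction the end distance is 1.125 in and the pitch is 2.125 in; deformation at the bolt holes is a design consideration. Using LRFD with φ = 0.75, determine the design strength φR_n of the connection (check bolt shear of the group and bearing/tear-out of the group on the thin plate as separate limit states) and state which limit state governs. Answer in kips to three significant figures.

Bolt shear: A_b = π·0.75²/4 = 0.4418 in²; R_n = 68 × 0.4418 × 2 × 1 = 60.08 kips → 0.75 × 60.08 = 45.1 kips.
Bearing (1.2 l_c t F_u ≤ 2.4 d t F_u): upper limit = 2.4·0.75·0.5·70 = 63 kips.
  Edge l_c = 1.125 − 0.8125/2 = 0.7188 → r_n = 30.19 kips; interior l_c = 2.125 − 0.8125 = 1.312 → r_n = 55.12 kips.
  R_n,bearing = 1·30.19 + 1·55.12 = 85.31 kips → 0.75 × 85.31 = 64 kips.
Bolt shear governs: 45.1 kips.

45.1 kips (bolt shear governs)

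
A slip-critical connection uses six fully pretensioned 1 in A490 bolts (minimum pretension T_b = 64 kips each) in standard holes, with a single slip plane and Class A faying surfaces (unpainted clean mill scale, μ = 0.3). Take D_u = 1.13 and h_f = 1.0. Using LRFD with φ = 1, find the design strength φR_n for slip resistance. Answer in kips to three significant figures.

130 kips

R_n = μ · D_u · h_f · T_b · n_s · n_b = 0.3 × 1.13 × 1.0 × 64 × 1 × 6 = 130.2 kips.
Design strength φR_n = 1 × 130.2 = 130 kips.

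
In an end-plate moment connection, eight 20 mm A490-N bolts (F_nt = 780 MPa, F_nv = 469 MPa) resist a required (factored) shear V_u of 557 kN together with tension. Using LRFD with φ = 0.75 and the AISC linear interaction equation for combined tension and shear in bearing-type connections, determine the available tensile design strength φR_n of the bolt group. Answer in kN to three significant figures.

A_b = π·20²/4 = 314.2 mm²; f_rv = 557 × 1000 / (8 × 314.2) = 221.6 MPa.
F'_nt = 1.3 F_nt − (F_nt / φF_nv) f_rv = 1.3·780 − (780/(0.75·469))·221.6 = 522.6 MPa, capped at F_nt → F'_nt = 522.6 MPa.
R_n = F'_nt · A_b · n = 522.6 × 314.2 × 8 / 1000 = 1313 kN.
Design strength φR_n = 0.75 × 1313 = 985 kN.

985 kN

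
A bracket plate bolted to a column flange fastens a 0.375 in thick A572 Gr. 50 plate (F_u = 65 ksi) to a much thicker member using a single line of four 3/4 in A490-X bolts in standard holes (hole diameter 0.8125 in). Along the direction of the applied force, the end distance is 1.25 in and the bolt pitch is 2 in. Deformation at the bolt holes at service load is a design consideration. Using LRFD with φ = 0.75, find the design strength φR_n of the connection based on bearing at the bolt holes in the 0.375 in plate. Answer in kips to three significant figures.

96.7 kips

Per bolt r_n = 1.2 l_c t F_u ≤ 2.4 d t F_u; upper limit = 2.4 × 0.75 × 0.375 × 65 = 43.87 kips.
Edge bolt: l_c = 1.25 − 0.8125/2 = 0.8438 in → 1.2 × 0.8438 × 0.375 × 65 = 24.68 → r_n = 24.68 kips.
Interior bolts: l_c = 2 − 0.8125 = 1.188 in → 1.2 × 1.188 × 0.375 × 65 = 34.73 → r_n = 34.73 kips.
R_n = 1 × 24.68 + 3 × 34.73 = 128.9 kips.
Design strength φR_n = 0.75 × 128.9 = 96.7 kips.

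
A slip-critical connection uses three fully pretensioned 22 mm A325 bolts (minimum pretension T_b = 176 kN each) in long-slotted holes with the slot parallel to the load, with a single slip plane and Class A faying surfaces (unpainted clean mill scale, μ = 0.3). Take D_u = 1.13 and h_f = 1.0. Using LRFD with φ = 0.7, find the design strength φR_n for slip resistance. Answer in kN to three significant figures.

125 kN

R_n = μ · D_u · h_f · T_b · n_s · n_b = 0.3 × 1.13 × 1.0 × 176 × 1 × 3 = 179 kN.
Design strength φR_n = 0.7 × 179 = 125 kN.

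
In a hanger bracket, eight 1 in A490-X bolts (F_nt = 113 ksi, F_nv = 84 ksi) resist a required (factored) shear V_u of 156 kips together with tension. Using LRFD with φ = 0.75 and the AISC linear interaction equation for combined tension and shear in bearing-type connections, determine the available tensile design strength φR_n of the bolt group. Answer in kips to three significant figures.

482 kips

A_b = π·1²/4 = 0.7854 in²; f_rv = 156 / (8 × 0.7854) = 24.83 ksi.
F'_nt = 1.3 F_nt − (F_nt / φF_nv) f_rv = 1.3·113 − (113/(0.75·84))·24.83 = 102.4 ksi, capped at F_nt → F'_nt = 102.4 ksi.
R_n = F'_nt · A_b · n = 102.4 × 0.7854 × 8 = 643.2 kips.
Design strength φR_n = 0.75 × 643.2 = 482 kips.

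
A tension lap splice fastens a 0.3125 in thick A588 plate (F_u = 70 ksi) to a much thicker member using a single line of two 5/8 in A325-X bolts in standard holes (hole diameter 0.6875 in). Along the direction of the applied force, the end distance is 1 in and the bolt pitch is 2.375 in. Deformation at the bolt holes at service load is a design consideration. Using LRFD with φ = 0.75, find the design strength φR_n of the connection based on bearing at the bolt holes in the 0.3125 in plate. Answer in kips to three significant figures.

37.5 kips

Per bolt r_n = 1.2 l_c t F_u ≤ 2.4 d t F_u; upper limit = 2.4 × 0.625 × 0.3125 × 70 = 32.81 kips.
Edge bolt: l_c = 1 − 0.6875/2 = 0.6562 in → 1.2 × 0.6562 × 0.3125 × 70 = 17.23 → r_n = 17.23 kips.
Interior bolts: l_c = 2.375 − 0.6875 = 1.688 in → 1.2 × 1.688 × 0.3125 × 70 = 44.3 → r_n = 32.81 kips.
R_n = 1 × 17.23 + 1 × 32.81 = 50.04 kips.
Design strength φR_n = 0.75 × 50.04 = 37.5 kips.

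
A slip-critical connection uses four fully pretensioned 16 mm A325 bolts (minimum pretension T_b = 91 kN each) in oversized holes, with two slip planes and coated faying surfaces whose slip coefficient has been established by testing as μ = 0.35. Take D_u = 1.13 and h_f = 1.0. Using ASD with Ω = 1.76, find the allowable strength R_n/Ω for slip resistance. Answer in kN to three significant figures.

164 kN

R_n = μ · D_u · h_f · T_b · n_s · n_b = 0.35 × 1.13 × 1.0 × 91 × 2 × 4 = 287.9 kN.
Allowable strength R_n/Ω = 287.9 / 1.76 = 164 kN.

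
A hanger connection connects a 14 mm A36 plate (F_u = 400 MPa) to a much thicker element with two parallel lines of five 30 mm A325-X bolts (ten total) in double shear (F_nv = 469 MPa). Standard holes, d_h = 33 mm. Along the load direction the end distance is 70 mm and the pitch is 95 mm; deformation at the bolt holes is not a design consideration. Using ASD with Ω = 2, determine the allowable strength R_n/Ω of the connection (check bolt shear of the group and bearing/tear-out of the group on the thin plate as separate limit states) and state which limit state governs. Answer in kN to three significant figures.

Bolt shear: A_b = π·30²/4 = 706.9 mm²; R_n = 469 × 706.9 × 10 × 2 / 1000 = 6630 kN → 6630 / 2 = 3320 kN.
Bearing (1.5 l_c t F_u ≤ 3.0 d t F_u): upper limit = 3.0·30·14·400 / 1000 = 504 kN.
  Edge l_c = 70 − 33/2 = 53.5 → r_n = 449.4 kN; interior l_c = 95 − 33 = 62 → r_n = 504 kN.
  R_n,bearing = 2·449.4 + 8·504 = 4931 kN → 4931 / 2 = 2470 kN.
Bearing governs: 2470 kN.

2470 kN (bearing governs)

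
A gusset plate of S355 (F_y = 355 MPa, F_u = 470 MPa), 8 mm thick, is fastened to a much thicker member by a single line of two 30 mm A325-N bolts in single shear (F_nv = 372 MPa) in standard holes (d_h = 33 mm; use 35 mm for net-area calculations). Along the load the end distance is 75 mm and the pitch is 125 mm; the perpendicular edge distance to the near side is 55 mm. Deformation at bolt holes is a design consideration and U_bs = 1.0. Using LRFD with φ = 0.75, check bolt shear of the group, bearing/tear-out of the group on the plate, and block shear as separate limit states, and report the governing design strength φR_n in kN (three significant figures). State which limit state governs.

Bolt shear: A_b = π·30²/4 = 706.9 mm²; R_n = 372 × 706.9 × 2 × 1 / 1000 = 525.9 kN → 0.75 × 525.9 = 394 kN.
Bearing: edge l_c = 58.5, r_n = 264 kN; interior l_c = 92, r_n = 270.7 kN; R_n = 264 + 1·270.7 = 534.7 kN → 401 kN.
Block shear: A_gv = 1600, A_nv = 1180, A_nt = 300 mm²; R_n = min(0.6F_uA_nv, 0.6F_yA_gv) + U_bs·F_u·A_nt = 473.8 kN → 355 kN.
Block shear governs: 355 kN.

355 kN (block shear governs)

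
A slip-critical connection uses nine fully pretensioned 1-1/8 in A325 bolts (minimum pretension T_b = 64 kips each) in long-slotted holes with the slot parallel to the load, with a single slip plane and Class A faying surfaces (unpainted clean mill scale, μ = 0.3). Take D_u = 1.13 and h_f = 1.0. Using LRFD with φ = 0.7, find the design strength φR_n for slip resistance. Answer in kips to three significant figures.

R_n = μ · D_u · h_f · T_b · n_s · n_b = 0.3 × 1.13 × 1.0 × 64 × 1 × 9 = 195.3 kips.
Design strength φR_n = 0.7 × 195.3 = 137 kips.

137 kips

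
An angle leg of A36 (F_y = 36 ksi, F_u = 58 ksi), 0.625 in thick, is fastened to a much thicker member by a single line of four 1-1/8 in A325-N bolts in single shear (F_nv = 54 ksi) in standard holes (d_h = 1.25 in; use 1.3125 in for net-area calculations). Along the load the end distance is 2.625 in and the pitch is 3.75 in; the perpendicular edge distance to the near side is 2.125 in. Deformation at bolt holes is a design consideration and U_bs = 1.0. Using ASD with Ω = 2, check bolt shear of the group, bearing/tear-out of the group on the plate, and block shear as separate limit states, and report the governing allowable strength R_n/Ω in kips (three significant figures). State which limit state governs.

Bolt shear: A_b = π·1.125²/4 = 0.994 in²; R_n = 54 × 0.994 × 4 × 1 = 214.7 kips → 214.7 / 2 = 107 kips.
Bearing: edge l_c = 2, r_n = 87 kips; interior l_c = 2.5, r_n = 97.87 kips; R_n = 87 + 3·97.87 = 380.6 kips → 190 kips.
Block shear: A_gv = 8.672, A_nv = 5.801, A_nt = 0.918 in²; R_n = min(0.6F_uA_nv, 0.6F_yA_gv) + U_bs·F_u·A_nt = 240.6 kips → 120 kips.
Bolt shear governs: 107 kips.

107 kips (bolt shear governs)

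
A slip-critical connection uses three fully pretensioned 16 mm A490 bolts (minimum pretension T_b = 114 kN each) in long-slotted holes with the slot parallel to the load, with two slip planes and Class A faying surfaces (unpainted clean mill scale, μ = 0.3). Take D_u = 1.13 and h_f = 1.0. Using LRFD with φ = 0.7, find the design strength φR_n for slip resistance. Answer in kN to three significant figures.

162 kN

R_n = μ · D_u · h_f · T_b · n_s · n_b = 0.3 × 1.13 × 1.0 × 114 × 2 × 3 = 231.9 kN.
Design strength φR_n = 0.7 × 231.9 = 162 kN.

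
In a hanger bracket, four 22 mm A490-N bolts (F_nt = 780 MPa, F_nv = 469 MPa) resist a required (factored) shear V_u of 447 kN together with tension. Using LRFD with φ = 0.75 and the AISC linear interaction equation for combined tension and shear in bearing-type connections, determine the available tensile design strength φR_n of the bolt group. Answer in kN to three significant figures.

A_b = π·22²/4 = 380.1 mm²; f_rv = 447 × 1000 / (4 × 380.1) = 294 MPa.
F'_nt = 1.3 F_nt − (F_nt / φF_nv) f_rv = 1.3·780 − (780/(0.75·469))·294 = 362.1 MPa, capped at F_nt → F'_nt = 362.1 MPa.
R_n = F'_nt · A_b · n = 362.1 × 380.1 × 4 / 1000 = 550.6 kN.
Design strength φR_n = 0.75 × 550.6 = 413 kN.

413 kN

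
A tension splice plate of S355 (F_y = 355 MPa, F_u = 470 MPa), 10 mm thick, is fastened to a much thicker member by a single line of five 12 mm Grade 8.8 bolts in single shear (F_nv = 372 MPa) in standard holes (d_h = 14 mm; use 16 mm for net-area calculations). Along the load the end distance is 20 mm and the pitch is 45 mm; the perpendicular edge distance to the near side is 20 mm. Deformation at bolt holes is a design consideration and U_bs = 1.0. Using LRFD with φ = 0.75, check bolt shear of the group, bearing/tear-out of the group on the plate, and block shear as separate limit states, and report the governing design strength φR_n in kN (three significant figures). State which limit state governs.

Bolt shear: A_b = π·12²/4 = 113.1 mm²; R_n = 372 × 113.1 × 5 × 1 / 1000 = 210.4 kN → 0.75 × 210.4 = 158 kN.
Bearing: edge l_c = 13, r_n = 73.32 kN; interior l_c = 31, r_n = 135.4 kN; R_n = 73.32 + 4·135.4 = 614.8 kN → 461 kN.
Block shear: A_gv = 2000, A_nv = 1280, A_nt = 120 mm²; R_n = min(0.6F_uA_nv, 0.6F_yA_gv) + U_bs·F_u·A_nt = 417.4 kN → 313 kN.
Bolt shear governs: 158 kN.

158 kN (bolt shear governs)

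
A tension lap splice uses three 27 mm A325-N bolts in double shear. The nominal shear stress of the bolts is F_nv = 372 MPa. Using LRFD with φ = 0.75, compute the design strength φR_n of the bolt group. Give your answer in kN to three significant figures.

958 kN

A_b = π × 27² / 4 = 572.6 mm².
R_n = F_nv · A_b · n · n_s = 372 × 572.6 × 3 × 2 / 1000 = 1278 kN.
Design strength φR_n = 0.75 × 1278 = 958 kN.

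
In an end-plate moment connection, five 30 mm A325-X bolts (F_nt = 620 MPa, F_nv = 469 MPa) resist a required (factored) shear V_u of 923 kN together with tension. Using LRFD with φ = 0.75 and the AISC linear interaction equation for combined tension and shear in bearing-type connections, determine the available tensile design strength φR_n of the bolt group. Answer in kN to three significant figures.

A_b = π·30²/4 = 706.9 mm²; f_rv = 923 × 1000 / (5 × 706.9) = 261.2 MPa.
F'_nt = 1.3 F_nt − (F_nt / φF_nv) f_rv = 1.3·620 − (620/(0.75·469))·261.2 = 345.7 MPa, capped at F_nt → F'_nt = 345.7 MPa.
R_n = F'_nt · A_b · n = 345.7 × 706.9 × 5 / 1000 = 1222 kN.
Design strength φR_n = 0.75 × 1222 = 916 kN.

916 kN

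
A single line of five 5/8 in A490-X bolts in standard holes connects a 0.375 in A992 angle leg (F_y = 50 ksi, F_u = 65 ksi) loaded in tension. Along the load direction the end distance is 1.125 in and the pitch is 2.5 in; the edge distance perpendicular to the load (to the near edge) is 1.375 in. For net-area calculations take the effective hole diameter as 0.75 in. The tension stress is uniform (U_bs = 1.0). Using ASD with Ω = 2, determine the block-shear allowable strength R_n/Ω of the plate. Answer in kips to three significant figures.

Shear plane L_v = 1.125 + 4·2.5 = 11.12 in; A_gv = 11.12 × 0.375 = 4.172 in².
A_nv = (11.12 − 4.5·0.75) × 0.375 = 2.906 in².
A_nt = (1.375 − 0.5·0.75) × 0.375 = 0.375 in².
0.6 F_u A_nv = 113.3 kips; 0.6 F_y A_gv = 125.2 kips → shear rupture governs the shear term.
R_n = 113.3 + 1.0 × 65 × 0.375 = 137.7 kips.
Allowable strength R_n/Ω = 137.7 / 2 = 68.9 kips.

68.9 kips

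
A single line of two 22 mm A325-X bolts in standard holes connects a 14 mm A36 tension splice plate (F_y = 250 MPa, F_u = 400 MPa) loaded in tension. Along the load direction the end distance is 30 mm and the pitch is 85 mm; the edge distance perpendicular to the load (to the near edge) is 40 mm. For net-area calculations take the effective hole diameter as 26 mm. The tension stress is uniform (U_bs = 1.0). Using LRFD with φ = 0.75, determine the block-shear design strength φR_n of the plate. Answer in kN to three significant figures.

Shear plane L_v = 30 + 1·85 = 115 mm; A_gv = 115 × 14 = 1610 mm².
A_nv = (115 − 1.5·26) × 14 = 1064 mm².
A_nt = (40 − 0.5·26) × 14 = 378 mm².
0.6 F_u A_nv = 255.4 kN; 0.6 F_y A_gv = 241.5 kN → shear yielding governs the shear term.
R_n = 241.5 + 1.0 × 400 × 378 / 1000 = 392.7 kN.
Design strength φR_n = 0.75 × 392.7 = 295 kN.

295 kN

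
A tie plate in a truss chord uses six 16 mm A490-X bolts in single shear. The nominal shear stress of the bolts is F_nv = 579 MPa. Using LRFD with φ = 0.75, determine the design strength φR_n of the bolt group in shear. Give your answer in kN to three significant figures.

A_b = π × 16² / 4 = 201.1 mm².
R_n = F_nv · A_b · n · n_s = 579 × 201.1 × 6 × 1 / 1000 = 698.5 kN.
Design strength φR_n = 0.75 × 698.5 = 524 kN.

524 kN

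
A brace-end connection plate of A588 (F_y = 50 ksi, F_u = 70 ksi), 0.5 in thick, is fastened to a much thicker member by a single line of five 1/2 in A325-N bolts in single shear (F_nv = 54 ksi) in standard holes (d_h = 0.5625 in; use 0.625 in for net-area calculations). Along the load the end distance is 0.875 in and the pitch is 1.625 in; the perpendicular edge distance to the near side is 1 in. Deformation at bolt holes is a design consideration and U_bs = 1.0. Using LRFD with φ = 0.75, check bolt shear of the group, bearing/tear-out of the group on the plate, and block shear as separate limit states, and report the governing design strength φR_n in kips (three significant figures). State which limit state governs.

39.8 kips (bolt shear governs)

Bolt shear: A_b = π·0.5²/4 = 0.1963 in²; R_n = 54 × 0.1963 × 5 × 1 = 53.01 kips → 0.75 × 53.01 = 39.8 kips.
Bearing: edge l_c = 0.5938, r_n = 24.94 kips; interior l_c = 1.062, r_n = 42 kips; R_n = 24.94 + 4·42 = 192.9 kips → 145 kips.
Block shear: A_gv = 3.688, A_nv = 2.281, A_nt = 0.3438 in²; R_n = min(0.6F_uA_nv, 0.6F_yA_gv) + U_bs·F_u·A_nt = 119.9 kips → 89.9 kips.
Bolt shear governs: 39.8 kips.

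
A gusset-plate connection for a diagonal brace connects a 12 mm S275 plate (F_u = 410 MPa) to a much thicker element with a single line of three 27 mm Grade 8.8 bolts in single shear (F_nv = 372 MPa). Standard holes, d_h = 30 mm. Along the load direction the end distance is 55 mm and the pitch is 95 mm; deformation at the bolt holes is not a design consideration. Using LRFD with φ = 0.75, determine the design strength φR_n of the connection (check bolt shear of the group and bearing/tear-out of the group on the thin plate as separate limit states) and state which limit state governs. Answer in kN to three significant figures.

Bolt shear: A_b = π·27²/4 = 572.6 mm²; R_n = 372 × 572.6 × 3 × 1 / 1000 = 639 kN → 0.75 × 639 = 479 kN.
Bearing (1.5 l_c t F_u ≤ 3.0 d t F_u): upper limit = 3.0·27·12·410 / 1000 = 398.5 kN.
  Edge l_c = 55 − 30/2 = 40 → r_n = 295.2 kN; interior l_c = 95 − 30 = 65 → r_n = 398.5 kN.
  R_n,bearing = 1·295.2 + 2·398.5 = 1092 kN → 0.75 × 1092 = 819 kN.
Bolt shear governs: 479 kN.

479 kN (bolt shear governs)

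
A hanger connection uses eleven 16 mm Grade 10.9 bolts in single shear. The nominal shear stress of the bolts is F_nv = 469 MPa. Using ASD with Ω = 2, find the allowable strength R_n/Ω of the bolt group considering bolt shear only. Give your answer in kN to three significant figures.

519 kN

A_b = π × 16² / 4 = 201.1 mm².
R_n = F_nv · A_b · n · n_s = 469 × 201.1 × 11 × 1 / 1000 = 1037 kN.
Allowable strength R_n/Ω = 1037 / 2 = 519 kN.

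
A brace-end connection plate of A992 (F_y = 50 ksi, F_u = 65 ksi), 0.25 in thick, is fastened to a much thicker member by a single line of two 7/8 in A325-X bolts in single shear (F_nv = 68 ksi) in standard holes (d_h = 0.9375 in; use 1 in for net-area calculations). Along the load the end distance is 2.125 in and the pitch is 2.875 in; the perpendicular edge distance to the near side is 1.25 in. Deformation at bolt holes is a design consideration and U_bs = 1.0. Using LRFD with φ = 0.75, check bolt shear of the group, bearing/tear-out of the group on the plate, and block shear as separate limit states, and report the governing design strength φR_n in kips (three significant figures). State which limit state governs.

34.7 kips (block shear governs)

Bolt shear: A_b = π·0.875²/4 = 0.6013 in²; R_n = 68 × 0.6013 × 2 × 1 = 81.78 kips → 0.75 × 81.78 = 61.3 kips.
Bearing: edge l_c = 1.656, r_n = 32.3 kips; interior l_c = 1.938, r_n = 34.12 kips; R_n = 32.3 + 1·34.12 = 66.42 kips → 49.8 kips.
Block shear: A_gv = 1.25, A_nv = 0.875, A_nt = 0.1875 in²; R_n = min(0.6F_uA_nv, 0.6F_yA_gv) + U_bs·F_u·A_nt = 46.31 kips → 34.7 kips.
Block shear governs: 34.7 kips.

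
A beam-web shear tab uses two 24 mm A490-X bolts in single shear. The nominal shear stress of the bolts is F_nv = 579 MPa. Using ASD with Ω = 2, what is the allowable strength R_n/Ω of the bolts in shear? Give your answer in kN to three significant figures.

262 kN

A_b = π × 24² / 4 = 452.4 mm².
R_n = F_nv · A_b · n · n_s = 579 × 452.4 × 2 × 1 / 1000 = 523.9 kN.
Allowable strength R_n/Ω = 523.9 / 2 = 262 kN.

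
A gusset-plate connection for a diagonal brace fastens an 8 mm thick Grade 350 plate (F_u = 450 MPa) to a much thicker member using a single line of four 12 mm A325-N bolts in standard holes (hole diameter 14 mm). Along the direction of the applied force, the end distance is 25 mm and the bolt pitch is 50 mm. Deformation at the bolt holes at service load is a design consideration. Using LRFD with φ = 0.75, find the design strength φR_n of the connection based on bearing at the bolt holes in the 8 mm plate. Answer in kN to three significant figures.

292 kN

Per bolt r_n = 1.2 l_c t F_u ≤ 2.4 d t F_u; upper limit = 2.4 × 12 × 8 × 450 / 1000 = 103.7 kN.
Edge bolt: l_c = 25 − 14/2 = 18 mm → 1.2 × 18 × 8 × 450 / 1000 = 77.76 → r_n = 77.76 kN.
Interior bolts: l_c = 50 − 14 = 36 mm → 1.2 × 36 × 8 × 450 / 1000 = 155.5 → r_n = 103.7 kN.
R_n = 1 × 77.76 + 3 × 103.7 = 388.8 kN.
Design strength φR_n = 0.75 × 388.8 = 292 kN.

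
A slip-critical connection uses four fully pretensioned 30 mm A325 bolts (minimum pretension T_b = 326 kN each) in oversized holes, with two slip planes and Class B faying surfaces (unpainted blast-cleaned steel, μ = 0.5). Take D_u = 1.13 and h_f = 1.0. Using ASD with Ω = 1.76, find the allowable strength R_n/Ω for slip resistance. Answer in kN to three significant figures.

837 kN

R_n = μ · D_u · h_f · T_b · n_s · n_b = 0.5 × 1.13 × 1.0 × 326 × 2 × 4 = 1474 kN.
Allowable strength R_n/Ω = 1474 / 1.76 = 837 kN.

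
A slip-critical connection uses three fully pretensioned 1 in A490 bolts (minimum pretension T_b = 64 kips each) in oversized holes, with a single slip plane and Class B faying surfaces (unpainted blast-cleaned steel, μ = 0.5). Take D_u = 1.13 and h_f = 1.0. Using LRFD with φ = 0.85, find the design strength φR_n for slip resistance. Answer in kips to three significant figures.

R_n = μ · D_u · h_f · T_b · n_s · n_b = 0.5 × 1.13 × 1.0 × 64 × 1 × 3 = 108.5 kips.
Design strength φR_n = 0.85 × 108.5 = 92.2 kips.

92.2 kips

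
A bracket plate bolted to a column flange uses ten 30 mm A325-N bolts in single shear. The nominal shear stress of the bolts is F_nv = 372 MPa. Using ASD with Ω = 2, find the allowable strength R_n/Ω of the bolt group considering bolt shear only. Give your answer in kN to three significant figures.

1310 kN

A_b = π × 30² / 4 = 706.9 mm².
R_n = F_nv · A_b · n · n_s = 372 × 706.9 × 10 × 1 / 1000 = 2630 kN.
Allowable strength R_n/Ω = 2630 / 2 = 1310 kN.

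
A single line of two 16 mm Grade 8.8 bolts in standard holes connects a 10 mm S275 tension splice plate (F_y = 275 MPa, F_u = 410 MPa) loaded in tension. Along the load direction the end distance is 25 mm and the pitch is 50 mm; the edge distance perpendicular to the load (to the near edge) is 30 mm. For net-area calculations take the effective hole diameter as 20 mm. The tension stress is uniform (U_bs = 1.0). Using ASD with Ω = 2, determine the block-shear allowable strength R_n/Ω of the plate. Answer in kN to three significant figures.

Shear plane L_v = 25 + 1·50 = 75 mm; A_gv = 75 × 10 = 750 mm².
A_nv = (75 − 1.5·20) × 10 = 450 mm².
A_nt = (30 − 0.5·20) × 10 = 200 mm².
0.6 F_u A_nv = 110.7 kN; 0.6 F_y A_gv = 123.8 kN → shear rupture governs the shear term.
R_n = 110.7 + 1.0 × 410 × 200 / 1000 = 192.7 kN.
Allowable strength R_n/Ω = 192.7 / 2 = 96.3 kN.

96.3 kN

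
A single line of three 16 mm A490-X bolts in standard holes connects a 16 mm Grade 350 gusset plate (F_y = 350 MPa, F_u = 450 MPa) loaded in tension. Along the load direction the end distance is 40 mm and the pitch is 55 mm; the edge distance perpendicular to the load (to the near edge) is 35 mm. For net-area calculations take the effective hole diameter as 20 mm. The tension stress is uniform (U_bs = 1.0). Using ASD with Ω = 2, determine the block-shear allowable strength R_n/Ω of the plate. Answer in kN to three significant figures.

Shear plane L_v = 40 + 2·55 = 150 mm; A_gv = 150 × 16 = 2400 mm².
A_nv = (150 − 2.5·20) × 16 = 1600 mm².
A_nt = (35 − 0.5·20) × 16 = 400 mm².
0.6 F_u A_nv = 432 kN; 0.6 F_y A_gv = 504 kN → shear rupture governs the shear term.
R_n = 432 + 1.0 × 450 × 400 / 1000 = 612 kN.
Allowable strength R_n/Ω = 612 / 2 = 306 kN.

306 kN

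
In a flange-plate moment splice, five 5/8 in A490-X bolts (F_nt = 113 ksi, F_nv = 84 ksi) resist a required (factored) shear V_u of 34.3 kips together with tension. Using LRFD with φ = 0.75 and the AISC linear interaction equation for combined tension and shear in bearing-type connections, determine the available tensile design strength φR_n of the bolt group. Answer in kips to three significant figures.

123 kips

A_b = π·0.625²/4 = 0.3068 in²; f_rv = 34.3 / (5 × 0.3068) = 22.36 ksi.
F'_nt = 1.3 F_nt − (F_nt / φF_nv) f_rv = 1.3·113 − (113/(0.75·84))·22.36 = 106.8 ksi, capped at F_nt → F'_nt = 106.8 ksi.
R_n = F'_nt · A_b · n = 106.8 × 0.3068 × 5 = 163.8 kips.
Design strength φR_n = 0.75 × 163.8 = 123 kips.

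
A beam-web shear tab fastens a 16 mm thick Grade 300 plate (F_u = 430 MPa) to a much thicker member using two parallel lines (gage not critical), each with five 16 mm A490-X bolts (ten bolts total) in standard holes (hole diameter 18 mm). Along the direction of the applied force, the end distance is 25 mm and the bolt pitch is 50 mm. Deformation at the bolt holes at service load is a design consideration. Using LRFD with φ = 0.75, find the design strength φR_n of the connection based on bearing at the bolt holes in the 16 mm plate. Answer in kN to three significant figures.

Per bolt r_n = 1.2 l_c t F_u ≤ 2.4 d t F_u; upper limit = 2.4 × 16 × 16 × 430 / 1000 = 264.2 kN.
Edge bolt: l_c = 25 − 18/2 = 16 mm → 1.2 × 16 × 16 × 430 / 1000 = 132.1 → r_n = 132.1 kN.
Interior bolts: l_c = 50 − 18 = 32 mm → 1.2 × 32 × 16 × 430 / 1000 = 264.2 → r_n = 264.2 kN.
R_n = 2 × 132.1 + 8 × 264.2 = 2378 kN.
Design strength φR_n = 0.75 × 2378 = 1780 kN.

1780 kN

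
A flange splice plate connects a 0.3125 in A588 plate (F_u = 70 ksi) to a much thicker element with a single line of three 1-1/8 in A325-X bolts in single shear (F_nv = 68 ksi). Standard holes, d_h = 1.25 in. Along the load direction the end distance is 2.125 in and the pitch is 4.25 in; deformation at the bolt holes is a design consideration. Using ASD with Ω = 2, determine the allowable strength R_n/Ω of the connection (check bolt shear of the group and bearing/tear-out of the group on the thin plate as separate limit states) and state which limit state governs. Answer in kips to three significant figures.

Bolt shear: A_b = π·1.125²/4 = 0.994 in²; R_n = 68 × 0.994 × 3 × 1 = 202.8 kips → 202.8 / 2 = 101 kips.
Bearing (1.2 l_c t F_u ≤ 2.4 d t F_u): upper limit = 2.4·1.125·0.3125·70 = 59.06 kips.
  Edge l_c = 2.125 − 1.25/2 = 1.5 → r_n = 39.38 kips; interior l_c = 4.25 − 1.25 = 3 → r_n = 59.06 kips.
  R_n,bearing = 1·39.38 + 2·59.06 = 157.5 kips → 157.5 / 2 = 78.8 kips.
Bearing governs: 78.8 kips.

78.8 kips (bearing governs)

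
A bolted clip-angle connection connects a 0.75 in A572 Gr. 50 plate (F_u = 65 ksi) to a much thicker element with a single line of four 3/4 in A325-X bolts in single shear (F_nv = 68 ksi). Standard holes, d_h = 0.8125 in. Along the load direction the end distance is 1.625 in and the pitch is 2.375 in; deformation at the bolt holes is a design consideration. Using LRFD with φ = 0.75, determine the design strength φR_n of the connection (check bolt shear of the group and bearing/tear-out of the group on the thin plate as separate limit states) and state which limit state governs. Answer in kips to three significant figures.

90.1 kips (bolt shear governs)

Bolt shear: A_b = π·0.75²/4 = 0.4418 in²; R_n = 68 × 0.4418 × 4 × 1 = 120.2 kips → 0.75 × 120.2 = 90.1 kips.
Bearing (1.2 l_c t F_u ≤ 2.4 d t F_u): upper limit = 2.4·0.75·0.75·65 = 87.75 kips.
  Edge l_c = 1.625 − 0.8125/2 = 1.219 → r_n = 71.3 kips; interior l_c = 2.375 − 0.8125 = 1.562 → r_n = 87.75 kips.
  R_n,bearing = 1·71.3 + 3·87.75 = 334.5 kips → 0.75 × 334.5 = 251 kips.
Bolt shear governs: 90.1 kips.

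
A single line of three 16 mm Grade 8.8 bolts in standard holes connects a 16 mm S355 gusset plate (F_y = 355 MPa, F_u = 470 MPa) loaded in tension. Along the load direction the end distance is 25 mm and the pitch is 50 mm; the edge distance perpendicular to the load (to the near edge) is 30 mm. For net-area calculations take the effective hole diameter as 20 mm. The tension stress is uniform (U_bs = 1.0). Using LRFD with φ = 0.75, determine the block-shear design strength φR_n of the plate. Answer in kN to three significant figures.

Shear plane L_v = 25 + 2·50 = 125 mm; A_gv = 125 × 16 = 2000 mm².
A_nv = (125 − 2.5·20) × 16 = 1200 mm².
A_nt = (30 − 0.5·20) × 16 = 320 mm².
0.6 F_u A_nv = 338.4 kN; 0.6 F_y A_gv = 426 kN → shear rupture governs the shear term.
R_n = 338.4 + 1.0 × 470 × 320 / 1000 = 488.8 kN.
Design strength φR_n = 0.75 × 488.8 = 367 kN.

367 kN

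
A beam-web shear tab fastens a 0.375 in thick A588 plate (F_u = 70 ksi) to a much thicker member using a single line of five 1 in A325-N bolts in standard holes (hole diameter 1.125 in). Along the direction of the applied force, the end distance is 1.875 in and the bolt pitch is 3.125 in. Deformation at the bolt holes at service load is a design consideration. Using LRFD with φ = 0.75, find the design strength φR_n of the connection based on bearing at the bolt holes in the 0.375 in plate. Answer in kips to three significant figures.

Per bolt r_n = 1.2 l_c t F_u ≤ 2.4 d t F_u; upper limit = 2.4 × 1 × 0.375 × 70 = 63 kips.
Edge bolt: l_c = 1.875 − 1.125/2 = 1.312 in → 1.2 × 1.312 × 0.375 × 70 = 41.34 → r_n = 41.34 kips.
Interior bolts: l_c = 3.125 − 1.125 = 2 in → 1.2 × 2 × 0.375 × 70 = 63 → r_n = 63 kips.
R_n = 1 × 41.34 + 4 × 63 = 293.3 kips.
Design strength φR_n = 0.75 × 293.3 = 220 kips.

220 kips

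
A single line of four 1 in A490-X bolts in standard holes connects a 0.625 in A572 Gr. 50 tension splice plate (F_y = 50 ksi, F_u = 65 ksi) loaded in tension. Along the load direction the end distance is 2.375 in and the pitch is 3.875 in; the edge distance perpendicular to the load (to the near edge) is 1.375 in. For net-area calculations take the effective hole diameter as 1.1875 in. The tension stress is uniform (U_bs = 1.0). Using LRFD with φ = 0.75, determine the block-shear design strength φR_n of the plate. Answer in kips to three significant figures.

204 kips

Shear plane L_v = 2.375 + 3·3.875 = 14 in; A_gv = 14 × 0.625 = 8.75 in².
A_nv = (14 − 3.5·1.1875) × 0.625 = 6.152 in².
A_nt = (1.375 − 0.5·1.1875) × 0.625 = 0.4883 in².
0.6 F_u A_nv = 239.9 kips; 0.6 F_y A_gv = 262.5 kips → shear rupture governs the shear term.
R_n = 239.9 + 1.0 × 65 × 0.4883 = 271.7 kips.
Design strength φR_n = 0.75 × 271.7 = 204 kips.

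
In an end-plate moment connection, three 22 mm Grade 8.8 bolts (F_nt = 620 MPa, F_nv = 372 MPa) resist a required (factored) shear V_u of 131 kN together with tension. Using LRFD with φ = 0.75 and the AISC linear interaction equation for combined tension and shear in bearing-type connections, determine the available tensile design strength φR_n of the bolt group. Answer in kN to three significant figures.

471 kN

A_b = π·22²/4 = 380.1 mm²; f_rv = 131 × 1000 / (3 × 380.1) = 114.9 MPa.
F'_nt = 1.3 F_nt − (F_nt / φF_nv) f_rv = 1.3·620 − (620/(0.75·372))·114.9 = 550.7 MPa, capped at F_nt → F'_nt = 550.7 MPa.
R_n = F'_nt · A_b · n = 550.7 × 380.1 × 3 / 1000 = 628 kN.
Design strength φR_n = 0.75 × 628 = 471 kN.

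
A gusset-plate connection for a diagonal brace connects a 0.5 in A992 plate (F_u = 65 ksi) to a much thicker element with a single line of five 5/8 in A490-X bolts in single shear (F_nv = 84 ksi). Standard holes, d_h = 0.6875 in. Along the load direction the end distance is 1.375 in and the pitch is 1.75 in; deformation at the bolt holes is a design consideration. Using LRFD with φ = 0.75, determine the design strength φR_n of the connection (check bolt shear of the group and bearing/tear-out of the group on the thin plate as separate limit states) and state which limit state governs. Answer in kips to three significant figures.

96.6 kips (bolt shear governs)

Bolt shear: A_b = π·0.625²/4 = 0.3068 in²; R_n = 84 × 0.3068 × 5 × 1 = 128.9 kips → 0.75 × 128.9 = 96.6 kips.
Bearing (1.2 l_c t F_u ≤ 2.4 d t F_u): upper limit = 2.4·0.625·0.5·65 = 48.75 kips.
  Edge l_c = 1.375 − 0.6875/2 = 1.031 → r_n = 40.22 kips; interior l_c = 1.75 − 0.6875 = 1.062 → r_n = 41.44 kips.
  R_n,bearing = 1·40.22 + 4·41.44 = 206 kips → 0.75 × 206 = 154 kips.
Bolt shear governs: 96.6 kips.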